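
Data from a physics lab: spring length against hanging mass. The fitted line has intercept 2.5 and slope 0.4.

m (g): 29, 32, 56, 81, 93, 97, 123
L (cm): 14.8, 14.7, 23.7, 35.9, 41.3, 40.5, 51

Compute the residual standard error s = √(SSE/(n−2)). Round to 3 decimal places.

s = 1.182

m=29: L̂ = 2.5 + 0.4·29 = 14.1; e = 14.8 − 14.1 = 0.7
m=32: L̂ = 2.5 + 0.4·32 = 15.3; e = 14.7 − 15.3 = -0.6
m=56: L̂ = 2.5 + 0.4·56 = 24.9; e = 23.7 − 24.9 = -1.2
m=81: L̂ = 2.5 + 0.4·81 = 34.9; e = 35.9 − 34.9 = 1
m=93: L̂ = 2.5 + 0.4·93 = 39.7; e = 41.3 − 39.7 = 1.6
m=97: L̂ = 2.5 + 0.4·97 = 41.3; e = 40.5 − 41.3 = -0.8
m=123: L̂ = 2.5 + 0.4·123 = 51.7; e = 51 − 51.7 = -0.7
SSE = 0.49 + 0.36 + 1.44 + 1 + 2.56 + 0.64 + 0.49 = 6.98
s = √(6.98/5) = √1.396 ≈ 1.182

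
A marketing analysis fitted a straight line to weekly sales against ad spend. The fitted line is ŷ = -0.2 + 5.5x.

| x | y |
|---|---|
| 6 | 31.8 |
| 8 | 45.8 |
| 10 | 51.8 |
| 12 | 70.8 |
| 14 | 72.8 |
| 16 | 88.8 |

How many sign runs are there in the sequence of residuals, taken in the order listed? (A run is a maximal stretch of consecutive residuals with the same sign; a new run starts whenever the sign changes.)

6 runs

x=6: ŷ = -0.2 + 5.5·6 = 32.8; r = 31.8 − 32.8 = -1
x=8: ŷ = -0.2 + 5.5·8 = 43.8; r = 45.8 − 43.8 = 2
x=10: ŷ = -0.2 + 5.5·10 = 54.8; r = 51.8 − 54.8 = -3
x=12: ŷ = -0.2 + 5.5·12 = 65.8; r = 70.8 − 65.8 = 5
x=14: ŷ = -0.2 + 5.5·14 = 76.8; r = 72.8 − 76.8 = -4
x=16: ŷ = -0.2 + 5.5·16 = 87.8; r = 88.8 − 87.8 = 1
Signs: − + − + − +
Runs: −×1, +×1, −×1, +×1, −×1, +×1 → 6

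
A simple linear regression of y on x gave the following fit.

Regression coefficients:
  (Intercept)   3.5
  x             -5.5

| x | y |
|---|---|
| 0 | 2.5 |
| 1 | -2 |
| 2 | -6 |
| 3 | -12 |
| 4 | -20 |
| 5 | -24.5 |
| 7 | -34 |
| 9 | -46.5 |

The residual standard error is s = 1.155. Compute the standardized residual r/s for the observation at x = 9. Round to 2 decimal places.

ŷ = 3.5 − 5.5·9 = -46
r = -46.5 − (-46) = -0.5
r/s = -0.5 / 1.155 = -0.43

-0.43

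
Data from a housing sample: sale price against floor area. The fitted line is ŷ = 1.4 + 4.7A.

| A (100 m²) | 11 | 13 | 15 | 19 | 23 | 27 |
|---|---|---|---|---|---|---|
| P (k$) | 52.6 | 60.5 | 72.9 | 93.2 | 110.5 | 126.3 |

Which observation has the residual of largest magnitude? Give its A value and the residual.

A=11: ŷ = 1.4 + 4.7·11 = 53.1; e = 52.6 − 53.1 = -0.5
A=13: ŷ = 1.4 + 4.7·13 = 62.5; e = 60.5 − 62.5 = -2
A=15: ŷ = 1.4 + 4.7·15 = 71.9; e = 72.9 − 71.9 = 1
A=19: ŷ = 1.4 + 4.7·19 = 90.7; e = 93.2 − 90.7 = 2.5
A=23: ŷ = 1.4 + 4.7·23 = 109.5; e = 110.5 − 109.5 = 1
A=27: ŷ = 1.4 + 4.7·27 = 128.3; e = 126.3 − 128.3 = -2
Largest |e| is 2.5 at A = 19, residual 2.5.

A = 19, e = 2.5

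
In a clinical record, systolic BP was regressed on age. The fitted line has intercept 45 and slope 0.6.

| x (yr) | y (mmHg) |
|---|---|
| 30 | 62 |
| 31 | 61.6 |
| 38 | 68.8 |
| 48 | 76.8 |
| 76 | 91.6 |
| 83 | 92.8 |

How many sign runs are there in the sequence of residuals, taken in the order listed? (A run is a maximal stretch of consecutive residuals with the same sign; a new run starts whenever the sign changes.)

x=30: ŷ = 45 + 0.6·30 = 63; r = 62 − 63 = -1
x=31: ŷ = 45 + 0.6·31 = 63.6; r = 61.6 − 63.6 = -2
x=38: ŷ = 45 + 0.6·38 = 67.8; r = 68.8 − 67.8 = 1
x=48: ŷ = 45 + 0.6·48 = 73.8; r = 76.8 − 73.8 = 3
x=76: ŷ = 45 + 0.6·76 = 90.6; r = 91.6 − 90.6 = 1
x=83: ŷ = 45 + 0.6·83 = 94.8; r = 92.8 − 94.8 = -2
Signs: − − + + + −
Runs: −×2, +×3, −×1 → 3

3 runs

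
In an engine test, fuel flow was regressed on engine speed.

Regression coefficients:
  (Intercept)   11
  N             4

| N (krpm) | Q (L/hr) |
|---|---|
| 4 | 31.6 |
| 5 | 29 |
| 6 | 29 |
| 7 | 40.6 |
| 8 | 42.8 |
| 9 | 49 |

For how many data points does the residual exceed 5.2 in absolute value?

1

N=4: ŷ = 11 + 4·4 = 27; e = 31.6 − 27 = 4.6
N=5: ŷ = 11 + 4·5 = 31; e = 29 − 31 = -2
N=6: ŷ = 11 + 4·6 = 35; e = 29 − 35 = -6
N=7: ŷ = 11 + 4·7 = 39; e = 40.6 − 39 = 1.6
N=8: ŷ = 11 + 4·8 = 43; e = 42.8 − 43 = -0.2
N=9: ŷ = 11 + 4·9 = 47; e = 49 − 47 = 2
|e| > 5.2: N=6 (|e|=6) → 1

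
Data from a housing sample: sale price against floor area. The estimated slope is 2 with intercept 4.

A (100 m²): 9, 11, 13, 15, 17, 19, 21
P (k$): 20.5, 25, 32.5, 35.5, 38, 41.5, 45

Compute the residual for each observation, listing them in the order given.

-1.5, -1, 2.5, 1.5, 0, -0.5, -1

A=9: P̂ = 4 + 2·9 = 22; e = 20.5 − 22 = -1.5
A=11: P̂ = 4 + 2·11 = 26; e = 25 − 26 = -1
A=13: P̂ = 4 + 2·13 = 30; e = 32.5 − 30 = 2.5
A=15: P̂ = 4 + 2·15 = 34; e = 35.5 − 34 = 1.5
A=17: P̂ = 4 + 2·17 = 38; e = 38 − 38 = 0
A=19: P̂ = 4 + 2·19 = 42; e = 41.5 − 42 = -0.5
A=21: P̂ = 4 + 2·21 = 46; e = 45 − 46 = -1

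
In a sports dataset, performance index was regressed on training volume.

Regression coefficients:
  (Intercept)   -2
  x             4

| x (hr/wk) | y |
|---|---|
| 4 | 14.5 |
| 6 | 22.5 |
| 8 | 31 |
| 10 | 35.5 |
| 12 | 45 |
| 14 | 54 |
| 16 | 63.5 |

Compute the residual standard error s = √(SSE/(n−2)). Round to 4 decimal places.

s = 1.4832

x=4: ŷ = -2 + 4·4 = 14; r = 14.5 − 14 = 0.5
x=6: ŷ = -2 + 4·6 = 22; r = 22.5 − 22 = 0.5
x=8: ŷ = -2 + 4·8 = 30; r = 31 − 30 = 1
x=10: ŷ = -2 + 4·10 = 38; r = 35.5 − 38 = -2.5
x=12: ŷ = -2 + 4·12 = 46; r = 45 − 46 = -1
x=14: ŷ = -2 + 4·14 = 54; r = 54 − 54 = 0
x=16: ŷ = -2 + 4·16 = 62; r = 63.5 − 62 = 1.5
SSE = 0.25 + 0.25 + 1 + 6.25 + 1 + 0 + 2.25 = 11
s = √(11/5) = √2.2 ≈ 1.4832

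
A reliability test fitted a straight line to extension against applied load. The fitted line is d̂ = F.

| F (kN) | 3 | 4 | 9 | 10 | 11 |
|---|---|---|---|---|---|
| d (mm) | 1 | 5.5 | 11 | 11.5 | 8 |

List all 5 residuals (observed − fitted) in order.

-2, 1.5, 2, 1.5, -3

F=3: d̂ = 3 = 3; r = 1 − 3 = -2
F=4: d̂ = 4 = 4; r = 5.5 − 4 = 1.5
F=9: d̂ = 9 = 9; r = 11 − 9 = 2
F=10: d̂ = 10 = 10; r = 11.5 − 10 = 1.5
F=11: d̂ = 11 = 11; r = 8 − 11 = -3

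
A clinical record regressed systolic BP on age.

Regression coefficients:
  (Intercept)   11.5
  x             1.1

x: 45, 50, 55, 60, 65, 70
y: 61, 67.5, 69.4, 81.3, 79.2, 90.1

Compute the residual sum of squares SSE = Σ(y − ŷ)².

x=45: ŷ = 11.5 + 1.1·45 = 61; r = 61 − 61 = 0
x=50: ŷ = 11.5 + 1.1·50 = 66.5; r = 67.5 − 66.5 = 1
x=55: ŷ = 11.5 + 1.1·55 = 72; r = 69.4 − 72 = -2.6
x=60: ŷ = 11.5 + 1.1·60 = 77.5; r = 81.3 − 77.5 = 3.8
x=65: ŷ = 11.5 + 1.1·65 = 83; r = 79.2 − 83 = -3.8
x=70: ŷ = 11.5 + 1.1·70 = 88.5; r = 90.1 − 88.5 = 1.6
SSE = 0 + 1 + 6.76 + 14.44 + 14.44 + 2.56 = 39.2

SSE = 39.2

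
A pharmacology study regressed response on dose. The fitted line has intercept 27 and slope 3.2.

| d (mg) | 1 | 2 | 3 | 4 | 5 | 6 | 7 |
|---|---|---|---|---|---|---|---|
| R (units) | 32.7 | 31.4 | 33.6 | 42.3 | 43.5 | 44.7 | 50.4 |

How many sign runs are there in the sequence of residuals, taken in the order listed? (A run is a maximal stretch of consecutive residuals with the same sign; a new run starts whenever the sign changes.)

5 runs

d=1: ŷ = 27 + 3.2·1 = 30.2; e = 32.7 − 30.2 = 2.5
d=2: ŷ = 27 + 3.2·2 = 33.4; e = 31.4 − 33.4 = -2
d=3: ŷ = 27 + 3.2·3 = 36.6; e = 33.6 − 36.6 = -3
d=4: ŷ = 27 + 3.2·4 = 39.8; e = 42.3 − 39.8 = 2.5
d=5: ŷ = 27 + 3.2·5 = 43; e = 43.5 − 43 = 0.5
d=6: ŷ = 27 + 3.2·6 = 46.2; e = 44.7 − 46.2 = -1.5
d=7: ŷ = 27 + 3.2·7 = 49.4; e = 50.4 − 49.4 = 1
Signs: + − − + + − +
Runs: +×1, −×2, +×2, −×1, +×1 → 5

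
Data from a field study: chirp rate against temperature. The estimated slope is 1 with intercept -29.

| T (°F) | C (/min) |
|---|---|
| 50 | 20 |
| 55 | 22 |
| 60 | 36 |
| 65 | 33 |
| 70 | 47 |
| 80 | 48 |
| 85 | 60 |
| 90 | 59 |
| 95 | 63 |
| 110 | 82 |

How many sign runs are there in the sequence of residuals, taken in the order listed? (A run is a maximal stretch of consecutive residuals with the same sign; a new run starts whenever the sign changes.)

8 runs

T=50: Ĉ = -29 + 50 = 21; e = 20 − 21 = -1
T=55: Ĉ = -29 + 55 = 26; e = 22 − 26 = -4
T=60: Ĉ = -29 + 60 = 31; e = 36 − 31 = 5
T=65: Ĉ = -29 + 65 = 36; e = 33 − 36 = -3
T=70: Ĉ = -29 + 70 = 41; e = 47 − 41 = 6
T=80: Ĉ = -29 + 80 = 51; e = 48 − 51 = -3
T=85: Ĉ = -29 + 85 = 56; e = 60 − 56 = 4
T=90: Ĉ = -29 + 90 = 61; e = 59 − 61 = -2
T=95: Ĉ = -29 + 95 = 66; e = 63 − 66 = -3
T=110: Ĉ = -29 + 110 = 81; e = 82 − 81 = 1
Signs: − − + − + − + − − +
Runs: −×2, +×1, −×1, +×1, −×1, +×1, −×2, +×1 → 8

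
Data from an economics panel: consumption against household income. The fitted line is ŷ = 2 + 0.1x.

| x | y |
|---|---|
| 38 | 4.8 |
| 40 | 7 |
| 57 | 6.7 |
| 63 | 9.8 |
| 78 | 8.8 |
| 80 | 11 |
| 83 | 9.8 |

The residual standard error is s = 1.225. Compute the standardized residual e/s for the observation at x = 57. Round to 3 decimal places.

ŷ = 2 + 0.1·57 = 7.7
e = 6.7 − 7.7 = -1
e/s = -1 / 1.225 = -0.816

-0.816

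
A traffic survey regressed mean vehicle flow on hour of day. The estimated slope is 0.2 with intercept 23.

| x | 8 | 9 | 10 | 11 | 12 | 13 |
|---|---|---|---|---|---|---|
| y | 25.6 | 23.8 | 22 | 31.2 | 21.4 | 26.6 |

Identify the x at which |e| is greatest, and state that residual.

x = 11, e = 6

x=8: ŷ = 23 + 0.2·8 = 24.6; e = 25.6 − 24.6 = 1
x=9: ŷ = 23 + 0.2·9 = 24.8; e = 23.8 − 24.8 = -1
x=10: ŷ = 23 + 0.2·10 = 25; e = 22 − 25 = -3
x=11: ŷ = 23 + 0.2·11 = 25.2; e = 31.2 − 25.2 = 6
x=12: ŷ = 23 + 0.2·12 = 25.4; e = 21.4 − 25.4 = -4
x=13: ŷ = 23 + 0.2·13 = 25.6; e = 26.6 − 25.6 = 1
Largest |e| is 6 at x = 11, residual 6.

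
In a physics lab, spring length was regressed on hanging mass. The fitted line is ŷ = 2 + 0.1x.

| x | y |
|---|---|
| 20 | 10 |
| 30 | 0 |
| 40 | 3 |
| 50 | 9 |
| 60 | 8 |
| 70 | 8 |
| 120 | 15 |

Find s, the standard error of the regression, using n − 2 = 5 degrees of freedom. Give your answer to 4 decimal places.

s = 3.8987

x=20: ŷ = 2 + 0.1·20 = 4; e = 10 − 4 = 6
x=30: ŷ = 2 + 0.1·30 = 5; e = 0 − 5 = -5
x=40: ŷ = 2 + 0.1·40 = 6; e = 3 − 6 = -3
x=50: ŷ = 2 + 0.1·50 = 7; e = 9 − 7 = 2
x=60: ŷ = 2 + 0.1·60 = 8; e = 8 − 8 = 0
x=70: ŷ = 2 + 0.1·70 = 9; e = 8 − 9 = -1
x=120: ŷ = 2 + 0.1·120 = 14; e = 15 − 14 = 1
SSE = 36 + 25 + 9 + 4 + 0 + 1 + 1 = 76
s = √(76/5) = √15.2 ≈ 3.8987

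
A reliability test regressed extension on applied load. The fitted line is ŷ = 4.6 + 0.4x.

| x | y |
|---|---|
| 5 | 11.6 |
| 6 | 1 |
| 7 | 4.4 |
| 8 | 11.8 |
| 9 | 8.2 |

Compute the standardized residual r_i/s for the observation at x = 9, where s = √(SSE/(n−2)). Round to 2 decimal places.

0.00

x=5: ŷ = 4.6 + 0.4·5 = 6.6; r = 11.6 − 6.6 = 5
x=6: ŷ = 4.6 + 0.4·6 = 7; r = 1 − 7 = -6
x=7: ŷ = 4.6 + 0.4·7 = 7.4; r = 4.4 − 7.4 = -3
x=8: ŷ = 4.6 + 0.4·8 = 7.8; r = 11.8 − 7.8 = 4
x=9: ŷ = 4.6 + 0.4·9 = 8.2; r = 8.2 − 8.2 = 0
SSE = 25 + 36 + 9 + 16 + 0 = 86
s = √(86/3) = 5.35413
r/s = 0 / 5.35413 = 0.00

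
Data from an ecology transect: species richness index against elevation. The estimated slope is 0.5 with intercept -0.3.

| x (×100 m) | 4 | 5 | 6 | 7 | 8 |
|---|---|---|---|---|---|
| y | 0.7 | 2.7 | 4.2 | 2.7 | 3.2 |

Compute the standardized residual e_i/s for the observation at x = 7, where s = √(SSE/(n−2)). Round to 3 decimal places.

-0.433

x=4: ŷ = -0.3 + 0.5·4 = 1.7; e = 0.7 − 1.7 = -1
x=5: ŷ = -0.3 + 0.5·5 = 2.2; e = 2.7 − 2.2 = 0.5
x=6: ŷ = -0.3 + 0.5·6 = 2.7; e = 4.2 − 2.7 = 1.5
x=7: ŷ = -0.3 + 0.5·7 = 3.2; e = 2.7 − 3.2 = -0.5
x=8: ŷ = -0.3 + 0.5·8 = 3.7; e = 3.2 − 3.7 = -0.5
SSE = 1 + 0.25 + 2.25 + 0.25 + 0.25 = 4
s = √(4/3) = 1.1547
e/s = -0.5 / 1.1547 = -0.433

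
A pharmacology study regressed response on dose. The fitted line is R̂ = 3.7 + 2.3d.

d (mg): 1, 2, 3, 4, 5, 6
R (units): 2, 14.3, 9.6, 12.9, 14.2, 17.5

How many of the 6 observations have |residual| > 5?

1

d=1: R̂ = 3.7 + 2.3·1 = 6; e = 2 − 6 = -4
d=2: R̂ = 3.7 + 2.3·2 = 8.3; e = 14.3 − 8.3 = 6
d=3: R̂ = 3.7 + 2.3·3 = 10.6; e = 9.6 − 10.6 = -1
d=4: R̂ = 3.7 + 2.3·4 = 12.9; e = 12.9 − 12.9 = 0
d=5: R̂ = 3.7 + 2.3·5 = 15.2; e = 14.2 − 15.2 = -1
d=6: R̂ = 3.7 + 2.3·6 = 17.5; e = 17.5 − 17.5 = 0
|e| > 5: d=2 (|e|=6) → 1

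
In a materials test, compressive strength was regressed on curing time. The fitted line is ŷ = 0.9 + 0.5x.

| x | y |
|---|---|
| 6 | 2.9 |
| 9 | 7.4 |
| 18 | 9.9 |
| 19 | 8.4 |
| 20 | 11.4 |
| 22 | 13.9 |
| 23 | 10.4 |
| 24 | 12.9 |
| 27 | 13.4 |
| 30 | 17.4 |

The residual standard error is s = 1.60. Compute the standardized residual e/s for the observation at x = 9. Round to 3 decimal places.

ŷ = 0.9 + 0.5·9 = 5.4
e = 7.4 − 5.4 = 2
e/s = 2 / 1.60 = 1.250

1.250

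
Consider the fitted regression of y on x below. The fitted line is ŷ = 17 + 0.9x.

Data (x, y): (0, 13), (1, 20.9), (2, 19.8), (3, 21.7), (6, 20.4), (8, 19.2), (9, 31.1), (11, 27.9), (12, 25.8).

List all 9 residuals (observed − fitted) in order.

x=0: ŷ = 17 + 0.9·0 = 17; e = 13 − 17 = -4
x=1: ŷ = 17 + 0.9·1 = 17.9; e = 20.9 − 17.9 = 3
x=2: ŷ = 17 + 0.9·2 = 18.8; e = 19.8 − 18.8 = 1
x=3: ŷ = 17 + 0.9·3 = 19.7; e = 21.7 − 19.7 = 2
x=6: ŷ = 17 + 0.9·6 = 22.4; e = 20.4 − 22.4 = -2
x=8: ŷ = 17 + 0.9·8 = 24.2; e = 19.2 − 24.2 = -5
x=9: ŷ = 17 + 0.9·9 = 25.1; e = 31.1 − 25.1 = 6
x=11: ŷ = 17 + 0.9·11 = 26.9; e = 27.9 − 26.9 = 1
x=12: ŷ = 17 + 0.9·12 = 27.8; e = 25.8 − 27.8 = -2

-4, 3, 1, 2, -2, -5, 6, 1, -2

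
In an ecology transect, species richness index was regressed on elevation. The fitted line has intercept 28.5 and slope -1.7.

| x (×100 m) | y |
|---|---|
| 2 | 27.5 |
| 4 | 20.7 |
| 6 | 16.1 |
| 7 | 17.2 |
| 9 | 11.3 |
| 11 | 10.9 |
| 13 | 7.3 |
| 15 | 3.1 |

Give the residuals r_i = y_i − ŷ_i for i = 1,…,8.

2.4, -1, -2.2, 0.6, -1.9, 1.1, 0.9, 0.1

x=2: ŷ = 28.5 − 1.7·2 = 25.1; r = 27.5 − 25.1 = 2.4
x=4: ŷ = 28.5 − 1.7·4 = 21.7; r = 20.7 − 21.7 = -1
x=6: ŷ = 28.5 − 1.7·6 = 18.3; r = 16.1 − 18.3 = -2.2
x=7: ŷ = 28.5 − 1.7·7 = 16.6; r = 17.2 − 16.6 = 0.6
x=9: ŷ = 28.5 − 1.7·9 = 13.2; r = 11.3 − 13.2 = -1.9
x=11: ŷ = 28.5 − 1.7·11 = 9.8; r = 10.9 − 9.8 = 1.1
x=13: ŷ = 28.5 − 1.7·13 = 6.4; r = 7.3 − 6.4 = 0.9
x=15: ŷ = 28.5 − 1.7·15 = 3; r = 3.1 − 3 = 0.1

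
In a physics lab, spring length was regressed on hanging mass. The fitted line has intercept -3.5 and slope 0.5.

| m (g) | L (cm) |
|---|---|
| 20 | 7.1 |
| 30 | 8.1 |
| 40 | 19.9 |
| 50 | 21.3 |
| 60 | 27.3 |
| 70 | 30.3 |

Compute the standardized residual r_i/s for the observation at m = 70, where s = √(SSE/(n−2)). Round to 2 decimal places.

m=20: L̂ = -3.5 + 0.5·20 = 6.5; r = 7.1 − 6.5 = 0.6
m=30: L̂ = -3.5 + 0.5·30 = 11.5; r = 8.1 − 11.5 = -3.4
m=40: L̂ = -3.5 + 0.5·40 = 16.5; r = 19.9 − 16.5 = 3.4
m=50: L̂ = -3.5 + 0.5·50 = 21.5; r = 21.3 − 21.5 = -0.2
m=60: L̂ = -3.5 + 0.5·60 = 26.5; r = 27.3 − 26.5 = 0.8
m=70: L̂ = -3.5 + 0.5·70 = 31.5; r = 30.3 − 31.5 = -1.2
SSE = 0.36 + 11.56 + 11.56 + 0.04 + 0.64 + 1.44 = 25.6
s = √(25.6/4) = 2.52982
r/s = -1.2 / 2.52982 = -0.47

-0.47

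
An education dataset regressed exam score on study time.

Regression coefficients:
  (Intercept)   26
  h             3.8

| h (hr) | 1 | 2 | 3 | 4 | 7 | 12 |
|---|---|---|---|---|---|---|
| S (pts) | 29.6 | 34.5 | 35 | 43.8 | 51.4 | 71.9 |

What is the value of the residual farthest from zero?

e = 2.6

h=1: ŷ = 26 + 3.8·1 = 29.8; e = 29.6 − 29.8 = -0.2
h=2: ŷ = 26 + 3.8·2 = 33.6; e = 34.5 − 33.6 = 0.9
h=3: ŷ = 26 + 3.8·3 = 37.4; e = 35 − 37.4 = -2.4
h=4: ŷ = 26 + 3.8·4 = 41.2; e = 43.8 − 41.2 = 2.6
h=7: ŷ = 26 + 3.8·7 = 52.6; e = 51.4 − 52.6 = -1.2
h=12: ŷ = 26 + 3.8·12 = 71.6; e = 71.9 − 71.6 = 0.3
Largest |e| is 2.6 at h = 4, residual 2.6.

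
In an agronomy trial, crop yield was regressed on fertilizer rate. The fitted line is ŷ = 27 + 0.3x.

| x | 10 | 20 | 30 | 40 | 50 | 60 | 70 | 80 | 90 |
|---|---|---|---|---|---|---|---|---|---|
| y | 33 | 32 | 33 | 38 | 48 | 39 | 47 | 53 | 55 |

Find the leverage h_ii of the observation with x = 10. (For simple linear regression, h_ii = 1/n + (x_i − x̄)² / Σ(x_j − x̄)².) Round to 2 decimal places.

x̄ = (10 + 20 + 30 + 40 + 50 + 60 + 70 + 80 + 90)/9 = 50
Σ(x − x̄)² = 1600 + 900 + 400 + 100 + 0 + 100 + 400 + 900 + 1600 = 6000
h = 1/9 + (-40)²/6000 = 0.111111 + 0.266667 = 0.38

h = 0.38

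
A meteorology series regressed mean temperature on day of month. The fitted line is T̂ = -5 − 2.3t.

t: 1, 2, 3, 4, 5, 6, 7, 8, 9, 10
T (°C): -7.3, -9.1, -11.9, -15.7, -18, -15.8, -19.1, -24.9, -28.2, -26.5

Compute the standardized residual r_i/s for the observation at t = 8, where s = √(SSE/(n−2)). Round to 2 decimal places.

t=1: T̂ = -5 − 2.3·1 = -7.3; r = -7.3 − (-7.3) = 0
t=2: T̂ = -5 − 2.3·2 = -9.6; r = -9.1 − (-9.6) = 0.5
t=3: T̂ = -5 − 2.3·3 = -11.9; r = -11.9 − (-11.9) = 0
t=4: T̂ = -5 − 2.3·4 = -14.2; r = -15.7 − (-14.2) = -1.5
t=5: T̂ = -5 − 2.3·5 = -16.5; r = -18 − (-16.5) = -1.5
t=6: T̂ = -5 − 2.3·6 = -18.8; r = -15.8 − (-18.8) = 3
t=7: T̂ = -5 − 2.3·7 = -21.1; r = -19.1 − (-21.1) = 2
t=8: T̂ = -5 − 2.3·8 = -23.4; r = -24.9 − (-23.4) = -1.5
t=9: T̂ = -5 − 2.3·9 = -25.7; r = -28.2 − (-25.7) = -2.5
t=10: T̂ = -5 − 2.3·10 = -28; r = -26.5 − (-28) = 1.5
SSE = 0 + 0.25 + 0 + 2.25 + 2.25 + 9 + 4 + 2.25 + 6.25 + 2.25 = 28.5
s = √(28.5/8) = 1.88746
r/s = -1.5 / 1.88746 = -0.79

-0.79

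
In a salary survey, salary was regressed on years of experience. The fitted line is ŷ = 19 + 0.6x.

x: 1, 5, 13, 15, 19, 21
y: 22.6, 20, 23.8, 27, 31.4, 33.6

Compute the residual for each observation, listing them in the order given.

x=1: ŷ = 19 + 0.6·1 = 19.6; e = 22.6 − 19.6 = 3
x=5: ŷ = 19 + 0.6·5 = 22; e = 20 − 22 = -2
x=13: ŷ = 19 + 0.6·13 = 26.8; e = 23.8 − 26.8 = -3
x=15: ŷ = 19 + 0.6·15 = 28; e = 27 − 28 = -1
x=19: ŷ = 19 + 0.6·19 = 30.4; e = 31.4 − 30.4 = 1
x=21: ŷ = 19 + 0.6·21 = 31.6; e = 33.6 − 31.6 = 2

3, -2, -3, -1, 1, 2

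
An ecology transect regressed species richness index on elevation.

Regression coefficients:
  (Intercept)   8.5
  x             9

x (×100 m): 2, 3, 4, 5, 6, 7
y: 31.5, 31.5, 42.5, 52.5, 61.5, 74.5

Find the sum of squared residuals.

SSE = 56

x=2: ŷ = 8.5 + 9·2 = 26.5; r = 31.5 − 26.5 = 5
x=3: ŷ = 8.5 + 9·3 = 35.5; r = 31.5 − 35.5 = -4
x=4: ŷ = 8.5 + 9·4 = 44.5; r = 42.5 − 44.5 = -2
x=5: ŷ = 8.5 + 9·5 = 53.5; r = 52.5 − 53.5 = -1
x=6: ŷ = 8.5 + 9·6 = 62.5; r = 61.5 − 62.5 = -1
x=7: ŷ = 8.5 + 9·7 = 71.5; r = 74.5 − 71.5 = 3
SSE = 25 + 16 + 4 + 1 + 1 + 9 = 56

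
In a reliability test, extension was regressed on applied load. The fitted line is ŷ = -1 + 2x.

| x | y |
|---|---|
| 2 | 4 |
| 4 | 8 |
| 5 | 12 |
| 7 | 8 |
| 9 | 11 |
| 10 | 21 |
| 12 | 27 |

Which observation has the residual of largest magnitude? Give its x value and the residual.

x = 9, r = -6

x=2: ŷ = -1 + 2·2 = 3; r = 4 − 3 = 1
x=4: ŷ = -1 + 2·4 = 7; r = 8 − 7 = 1
x=5: ŷ = -1 + 2·5 = 9; r = 12 − 9 = 3
x=7: ŷ = -1 + 2·7 = 13; r = 8 − 13 = -5
x=9: ŷ = -1 + 2·9 = 17; r = 11 − 17 = -6
x=10: ŷ = -1 + 2·10 = 19; r = 21 − 19 = 2
x=12: ŷ = -1 + 2·12 = 23; r = 27 − 23 = 4
Largest |r| is 6 at x = 9, residual -6.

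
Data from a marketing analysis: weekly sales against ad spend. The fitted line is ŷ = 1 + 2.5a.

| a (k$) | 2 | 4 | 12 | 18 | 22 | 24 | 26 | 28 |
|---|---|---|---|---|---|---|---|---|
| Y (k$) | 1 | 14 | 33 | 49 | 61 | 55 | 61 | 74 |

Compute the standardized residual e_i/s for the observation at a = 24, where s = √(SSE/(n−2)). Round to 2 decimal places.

-1.23

a=2: ŷ = 1 + 2.5·2 = 6; e = 1 − 6 = -5
a=4: ŷ = 1 + 2.5·4 = 11; e = 14 − 11 = 3
a=12: ŷ = 1 + 2.5·12 = 31; e = 33 − 31 = 2
a=18: ŷ = 1 + 2.5·18 = 46; e = 49 − 46 = 3
a=22: ŷ = 1 + 2.5·22 = 56; e = 61 − 56 = 5
a=24: ŷ = 1 + 2.5·24 = 61; e = 55 − 61 = -6
a=26: ŷ = 1 + 2.5·26 = 66; e = 61 − 66 = -5
a=28: ŷ = 1 + 2.5·28 = 71; e = 74 − 71 = 3
SSE = 25 + 9 + 4 + 9 + 25 + 36 + 25 + 9 = 142
s = √(142/6) = 4.86484
e/s = -6 / 4.86484 = -1.23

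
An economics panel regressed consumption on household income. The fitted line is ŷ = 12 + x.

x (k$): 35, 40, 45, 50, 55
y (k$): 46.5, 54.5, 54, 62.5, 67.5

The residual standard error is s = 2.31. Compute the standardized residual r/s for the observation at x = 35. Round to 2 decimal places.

-0.22

ŷ = 12 + 35 = 47
r = 46.5 − 47 = -0.5
r/s = -0.5 / 2.31 = -0.22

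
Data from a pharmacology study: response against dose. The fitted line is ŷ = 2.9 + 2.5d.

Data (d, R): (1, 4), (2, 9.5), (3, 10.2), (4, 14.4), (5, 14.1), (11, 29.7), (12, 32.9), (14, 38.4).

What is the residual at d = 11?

e = -0.7

ŷ = 2.9 + 2.5·11 = 30.4
e = 29.7 − 30.4 = -0.7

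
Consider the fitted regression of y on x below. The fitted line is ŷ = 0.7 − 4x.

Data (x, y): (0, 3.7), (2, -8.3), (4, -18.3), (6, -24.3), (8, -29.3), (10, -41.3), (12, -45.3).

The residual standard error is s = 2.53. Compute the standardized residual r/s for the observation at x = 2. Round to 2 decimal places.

ŷ = 0.7 − 4·2 = -7.3
r = -8.3 − (-7.3) = -1
r/s = -1 / 2.53 = -0.40

-0.40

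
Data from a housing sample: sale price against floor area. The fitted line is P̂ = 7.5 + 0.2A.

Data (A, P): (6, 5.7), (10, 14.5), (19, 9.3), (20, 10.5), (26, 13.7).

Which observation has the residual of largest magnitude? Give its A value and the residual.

A = 10, r = 5

A=6: P̂ = 7.5 + 0.2·6 = 8.7; r = 5.7 − 8.7 = -3
A=10: P̂ = 7.5 + 0.2·10 = 9.5; r = 14.5 − 9.5 = 5
A=19: P̂ = 7.5 + 0.2·19 = 11.3; r = 9.3 − 11.3 = -2
A=20: P̂ = 7.5 + 0.2·20 = 11.5; r = 10.5 − 11.5 = -1
A=26: P̂ = 7.5 + 0.2·26 = 12.7; r = 13.7 − 12.7 = 1
Largest |r| is 5 at A = 10, residual 5.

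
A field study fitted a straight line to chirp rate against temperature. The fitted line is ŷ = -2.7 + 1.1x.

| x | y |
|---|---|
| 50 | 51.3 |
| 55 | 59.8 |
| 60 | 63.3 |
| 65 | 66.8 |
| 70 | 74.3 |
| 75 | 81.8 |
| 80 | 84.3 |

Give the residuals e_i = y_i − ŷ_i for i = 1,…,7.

-1, 2, 0, -2, 0, 2, -1

x=50: ŷ = -2.7 + 1.1·50 = 52.3; e = 51.3 − 52.3 = -1
x=55: ŷ = -2.7 + 1.1·55 = 57.8; e = 59.8 − 57.8 = 2
x=60: ŷ = -2.7 + 1.1·60 = 63.3; e = 63.3 − 63.3 = 0
x=65: ŷ = -2.7 + 1.1·65 = 68.8; e = 66.8 − 68.8 = -2
x=70: ŷ = -2.7 + 1.1·70 = 74.3; e = 74.3 − 74.3 = 0
x=75: ŷ = -2.7 + 1.1·75 = 79.8; e = 81.8 − 79.8 = 2
x=80: ŷ = -2.7 + 1.1·80 = 85.3; e = 84.3 − 85.3 = -1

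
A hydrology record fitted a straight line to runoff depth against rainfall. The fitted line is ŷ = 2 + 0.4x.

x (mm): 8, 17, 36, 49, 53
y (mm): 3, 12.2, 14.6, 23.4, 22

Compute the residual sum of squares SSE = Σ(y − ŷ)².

SSE = 24.32

x=8: ŷ = 2 + 0.4·8 = 5.2; r = 3 − 5.2 = -2.2
x=17: ŷ = 2 + 0.4·17 = 8.8; r = 12.2 − 8.8 = 3.4
x=36: ŷ = 2 + 0.4·36 = 16.4; r = 14.6 − 16.4 = -1.8
x=49: ŷ = 2 + 0.4·49 = 21.6; r = 23.4 − 21.6 = 1.8
x=53: ŷ = 2 + 0.4·53 = 23.2; r = 22 − 23.2 = -1.2
SSE = 4.84 + 11.56 + 3.24 + 3.24 + 1.44 = 24.32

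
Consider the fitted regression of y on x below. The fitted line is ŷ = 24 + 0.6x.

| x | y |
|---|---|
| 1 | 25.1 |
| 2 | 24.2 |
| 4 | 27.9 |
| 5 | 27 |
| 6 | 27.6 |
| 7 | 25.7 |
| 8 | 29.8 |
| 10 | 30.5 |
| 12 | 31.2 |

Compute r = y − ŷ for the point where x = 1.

r = 0.5

ŷ = 24 + 0.6·1 = 24.6
r = 25.1 − 24.6 = 0.5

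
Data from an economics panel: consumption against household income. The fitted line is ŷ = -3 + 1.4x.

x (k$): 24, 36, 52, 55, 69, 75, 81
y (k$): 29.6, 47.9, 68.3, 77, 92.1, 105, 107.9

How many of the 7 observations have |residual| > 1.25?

x=24: ŷ = -3 + 1.4·24 = 30.6; e = 29.6 − 30.6 = -1
x=36: ŷ = -3 + 1.4·36 = 47.4; e = 47.9 − 47.4 = 0.5
x=52: ŷ = -3 + 1.4·52 = 69.8; e = 68.3 − 69.8 = -1.5
x=55: ŷ = -3 + 1.4·55 = 74; e = 77 − 74 = 3
x=69: ŷ = -3 + 1.4·69 = 93.6; e = 92.1 − 93.6 = -1.5
x=75: ŷ = -3 + 1.4·75 = 102; e = 105 − 102 = 3
x=81: ŷ = -3 + 1.4·81 = 110.4; e = 107.9 − 110.4 = -2.5
|e| > 1.25: x=52 (|e|=1.5), x=55 (|e|=3), x=69 (|e|=1.5), x=75 (|e|=3), x=81 (|e|=2.5) → 5

5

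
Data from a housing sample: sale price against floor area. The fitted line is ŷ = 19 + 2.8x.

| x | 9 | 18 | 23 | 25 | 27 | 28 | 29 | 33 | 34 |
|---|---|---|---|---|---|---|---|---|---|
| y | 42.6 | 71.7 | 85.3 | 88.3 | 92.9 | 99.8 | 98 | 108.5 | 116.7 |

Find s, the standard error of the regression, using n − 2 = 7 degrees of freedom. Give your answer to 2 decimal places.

s = 2.39

x=9: ŷ = 19 + 2.8·9 = 44.2; e = 42.6 − 44.2 = -1.6
x=18: ŷ = 19 + 2.8·18 = 69.4; e = 71.7 − 69.4 = 2.3
x=23: ŷ = 19 + 2.8·23 = 83.4; e = 85.3 − 83.4 = 1.9
x=25: ŷ = 19 + 2.8·25 = 89; e = 88.3 − 89 = -0.7
x=27: ŷ = 19 + 2.8·27 = 94.6; e = 92.9 − 94.6 = -1.7
x=28: ŷ = 19 + 2.8·28 = 97.4; e = 99.8 − 97.4 = 2.4
x=29: ŷ = 19 + 2.8·29 = 100.2; e = 98 − 100.2 = -2.2
x=33: ŷ = 19 + 2.8·33 = 111.4; e = 108.5 − 111.4 = -2.9
x=34: ŷ = 19 + 2.8·34 = 114.2; e = 116.7 − 114.2 = 2.5
SSE = 2.56 + 5.29 + 3.61 + 0.49 + 2.89 + 5.76 + 4.84 + 8.41 + 6.25 = 40.1
s = √(40.1/7) = √5.72857 ≈ 2.39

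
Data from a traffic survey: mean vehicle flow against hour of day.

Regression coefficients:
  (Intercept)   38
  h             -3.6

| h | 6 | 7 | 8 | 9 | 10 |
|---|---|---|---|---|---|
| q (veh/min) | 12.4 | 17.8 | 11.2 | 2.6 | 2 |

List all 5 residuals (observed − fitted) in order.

h=6: q̂ = 38 − 3.6·6 = 16.4; r = 12.4 − 16.4 = -4
h=7: q̂ = 38 − 3.6·7 = 12.8; r = 17.8 − 12.8 = 5
h=8: q̂ = 38 − 3.6·8 = 9.2; r = 11.2 − 9.2 = 2
h=9: q̂ = 38 − 3.6·9 = 5.6; r = 2.6 − 5.6 = -3
h=10: q̂ = 38 − 3.6·10 = 2; r = 2 − 2 = 0

-4, 5, 2, -3, 0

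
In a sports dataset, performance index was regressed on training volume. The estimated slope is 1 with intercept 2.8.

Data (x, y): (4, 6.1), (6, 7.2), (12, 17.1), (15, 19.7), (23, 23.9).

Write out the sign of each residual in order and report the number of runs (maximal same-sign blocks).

3 runs

x=4: ŷ = 2.8 + 4 = 6.8; e = 6.1 − 6.8 = -0.7
x=6: ŷ = 2.8 + 6 = 8.8; e = 7.2 − 8.8 = -1.6
x=12: ŷ = 2.8 + 12 = 14.8; e = 17.1 − 14.8 = 2.3
x=15: ŷ = 2.8 + 15 = 17.8; e = 19.7 − 17.8 = 1.9
x=23: ŷ = 2.8 + 23 = 25.8; e = 23.9 − 25.8 = -1.9
Signs: − − + + −
Runs: −×2, +×2, −×1 → 3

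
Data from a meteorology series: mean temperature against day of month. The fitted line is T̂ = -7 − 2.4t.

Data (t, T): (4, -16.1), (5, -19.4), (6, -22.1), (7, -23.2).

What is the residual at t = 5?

T̂ = -7 − 2.4·5 = -19
e = -19.4 − (-19) = -0.4

e = -0.4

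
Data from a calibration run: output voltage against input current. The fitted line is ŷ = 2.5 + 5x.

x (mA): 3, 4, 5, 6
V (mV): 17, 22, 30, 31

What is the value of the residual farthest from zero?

x=3: ŷ = 2.5 + 5·3 = 17.5; r = 17 − 17.5 = -0.5
x=4: ŷ = 2.5 + 5·4 = 22.5; r = 22 − 22.5 = -0.5
x=5: ŷ = 2.5 + 5·5 = 27.5; r = 30 − 27.5 = 2.5
x=6: ŷ = 2.5 + 5·6 = 32.5; r = 31 − 32.5 = -1.5
Largest |r| is 2.5 at x = 5, residual 2.5.

r = 2.5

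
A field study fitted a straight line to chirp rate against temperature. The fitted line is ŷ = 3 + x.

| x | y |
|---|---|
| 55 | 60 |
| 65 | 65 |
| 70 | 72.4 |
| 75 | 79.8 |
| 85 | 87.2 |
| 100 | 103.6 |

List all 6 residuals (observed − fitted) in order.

2, -3, -0.6, 1.8, -0.8, 0.6

x=55: ŷ = 3 + 55 = 58; r = 60 − 58 = 2
x=65: ŷ = 3 + 65 = 68; r = 65 − 68 = -3
x=70: ŷ = 3 + 70 = 73; r = 72.4 − 73 = -0.6
x=75: ŷ = 3 + 75 = 78; r = 79.8 − 78 = 1.8
x=85: ŷ = 3 + 85 = 88; r = 87.2 − 88 = -0.8
x=100: ŷ = 3 + 100 = 103; r = 103.6 − 103 = 0.6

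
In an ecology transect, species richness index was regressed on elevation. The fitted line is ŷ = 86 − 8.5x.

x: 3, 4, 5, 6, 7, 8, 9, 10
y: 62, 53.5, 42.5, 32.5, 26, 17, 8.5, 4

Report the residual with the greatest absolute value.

x=3: ŷ = 86 − 8.5·3 = 60.5; r = 62 − 60.5 = 1.5
x=4: ŷ = 86 − 8.5·4 = 52; r = 53.5 − 52 = 1.5
x=5: ŷ = 86 − 8.5·5 = 43.5; r = 42.5 − 43.5 = -1
x=6: ŷ = 86 − 8.5·6 = 35; r = 32.5 − 35 = -2.5
x=7: ŷ = 86 − 8.5·7 = 26.5; r = 26 − 26.5 = -0.5
x=8: ŷ = 86 − 8.5·8 = 18; r = 17 − 18 = -1
x=9: ŷ = 86 − 8.5·9 = 9.5; r = 8.5 − 9.5 = -1
x=10: ŷ = 86 − 8.5·10 = 1; r = 4 − 1 = 3
Largest |r| is 3 at x = 10, residual 3.

r = 3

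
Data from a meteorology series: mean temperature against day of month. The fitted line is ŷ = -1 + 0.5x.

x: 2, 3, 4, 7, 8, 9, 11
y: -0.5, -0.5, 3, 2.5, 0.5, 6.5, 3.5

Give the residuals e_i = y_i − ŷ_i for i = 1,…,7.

-0.5, -1, 2, 0, -2.5, 3, -1

x=2: ŷ = -1 + 0.5·2 = 0; e = -0.5 − 0 = -0.5
x=3: ŷ = -1 + 0.5·3 = 0.5; e = -0.5 − 0.5 = -1
x=4: ŷ = -1 + 0.5·4 = 1; e = 3 − 1 = 2
x=7: ŷ = -1 + 0.5·7 = 2.5; e = 2.5 − 2.5 = 0
x=8: ŷ = -1 + 0.5·8 = 3; e = 0.5 − 3 = -2.5
x=9: ŷ = -1 + 0.5·9 = 3.5; e = 6.5 − 3.5 = 3
x=11: ŷ = -1 + 0.5·11 = 4.5; e = 3.5 − 4.5 = -1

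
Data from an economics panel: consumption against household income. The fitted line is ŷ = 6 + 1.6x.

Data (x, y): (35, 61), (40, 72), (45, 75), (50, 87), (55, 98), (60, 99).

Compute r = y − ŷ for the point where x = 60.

r = -3

ŷ = 6 + 1.6·60 = 102
r = 99 − 102 = -3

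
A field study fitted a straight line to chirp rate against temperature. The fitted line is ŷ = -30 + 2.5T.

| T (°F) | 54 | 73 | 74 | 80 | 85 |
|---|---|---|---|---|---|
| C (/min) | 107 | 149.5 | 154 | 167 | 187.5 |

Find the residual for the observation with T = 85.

e = 5

ŷ = -30 + 2.5·85 = 182.5
e = 187.5 − 182.5 = 5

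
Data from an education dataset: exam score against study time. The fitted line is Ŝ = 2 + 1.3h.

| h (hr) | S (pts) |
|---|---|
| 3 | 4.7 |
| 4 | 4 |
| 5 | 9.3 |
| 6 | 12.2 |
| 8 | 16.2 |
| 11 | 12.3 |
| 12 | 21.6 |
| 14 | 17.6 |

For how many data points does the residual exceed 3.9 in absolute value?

h=3: Ŝ = 2 + 1.3·3 = 5.9; r = 4.7 − 5.9 = -1.2
h=4: Ŝ = 2 + 1.3·4 = 7.2; r = 4 − 7.2 = -3.2
h=5: Ŝ = 2 + 1.3·5 = 8.5; r = 9.3 − 8.5 = 0.8
h=6: Ŝ = 2 + 1.3·6 = 9.8; r = 12.2 − 9.8 = 2.4
h=8: Ŝ = 2 + 1.3·8 = 12.4; r = 16.2 − 12.4 = 3.8
h=11: Ŝ = 2 + 1.3·11 = 16.3; r = 12.3 − 16.3 = -4
h=12: Ŝ = 2 + 1.3·12 = 17.6; r = 21.6 − 17.6 = 4
h=14: Ŝ = 2 + 1.3·14 = 20.2; r = 17.6 − 20.2 = -2.6
|r| > 3.9: h=11 (|r|=4), h=12 (|r|=4) → 2

2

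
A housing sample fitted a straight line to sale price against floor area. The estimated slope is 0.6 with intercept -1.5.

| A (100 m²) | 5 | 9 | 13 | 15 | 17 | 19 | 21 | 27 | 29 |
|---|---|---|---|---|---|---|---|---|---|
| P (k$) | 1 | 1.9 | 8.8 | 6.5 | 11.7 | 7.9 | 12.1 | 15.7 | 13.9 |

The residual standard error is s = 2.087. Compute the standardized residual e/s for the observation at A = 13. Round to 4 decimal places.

1.1979

P̂ = -1.5 + 0.6·13 = 6.3
e = 8.8 − 6.3 = 2.5
e/s = 2.5 / 2.087 = 1.1979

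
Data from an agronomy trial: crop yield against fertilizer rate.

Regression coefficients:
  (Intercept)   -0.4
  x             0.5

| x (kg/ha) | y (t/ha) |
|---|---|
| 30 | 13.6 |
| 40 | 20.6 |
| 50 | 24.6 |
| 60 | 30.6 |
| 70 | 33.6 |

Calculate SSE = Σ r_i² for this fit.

SSE = 4

x=30: ŷ = -0.4 + 0.5·30 = 14.6; r = 13.6 − 14.6 = -1
x=40: ŷ = -0.4 + 0.5·40 = 19.6; r = 20.6 − 19.6 = 1
x=50: ŷ = -0.4 + 0.5·50 = 24.6; r = 24.6 − 24.6 = 0
x=60: ŷ = -0.4 + 0.5·60 = 29.6; r = 30.6 − 29.6 = 1
x=70: ŷ = -0.4 + 0.5·70 = 34.6; r = 33.6 − 34.6 = -1
SSE = 1 + 1 + 0 + 1 + 1 = 4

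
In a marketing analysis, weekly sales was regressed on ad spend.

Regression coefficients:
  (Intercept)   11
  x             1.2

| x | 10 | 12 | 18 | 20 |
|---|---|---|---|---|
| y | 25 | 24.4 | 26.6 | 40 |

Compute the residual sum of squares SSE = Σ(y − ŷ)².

x=10: ŷ = 11 + 1.2·10 = 23; r = 25 − 23 = 2
x=12: ŷ = 11 + 1.2·12 = 25.4; r = 24.4 − 25.4 = -1
x=18: ŷ = 11 + 1.2·18 = 32.6; r = 26.6 − 32.6 = -6
x=20: ŷ = 11 + 1.2·20 = 35; r = 40 − 35 = 5
SSE = 4 + 1 + 36 + 25 = 66

SSE = 66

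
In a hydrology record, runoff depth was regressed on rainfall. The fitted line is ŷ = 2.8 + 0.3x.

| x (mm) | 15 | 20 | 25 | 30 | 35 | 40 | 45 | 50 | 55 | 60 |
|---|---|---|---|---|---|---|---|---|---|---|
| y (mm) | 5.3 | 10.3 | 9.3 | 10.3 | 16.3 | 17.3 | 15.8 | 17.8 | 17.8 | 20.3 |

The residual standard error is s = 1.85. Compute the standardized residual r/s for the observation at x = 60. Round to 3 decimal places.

-0.270

ŷ = 2.8 + 0.3·60 = 20.8
r = 20.3 − 20.8 = -0.5
r/s = -0.5 / 1.85 = -0.270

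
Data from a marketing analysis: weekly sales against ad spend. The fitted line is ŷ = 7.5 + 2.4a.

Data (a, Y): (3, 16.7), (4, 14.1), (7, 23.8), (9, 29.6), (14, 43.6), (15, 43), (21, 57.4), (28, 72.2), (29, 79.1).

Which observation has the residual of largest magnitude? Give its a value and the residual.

a=3: ŷ = 7.5 + 2.4·3 = 14.7; e = 16.7 − 14.7 = 2
a=4: ŷ = 7.5 + 2.4·4 = 17.1; e = 14.1 − 17.1 = -3
a=7: ŷ = 7.5 + 2.4·7 = 24.3; e = 23.8 − 24.3 = -0.5
a=9: ŷ = 7.5 + 2.4·9 = 29.1; e = 29.6 − 29.1 = 0.5
a=14: ŷ = 7.5 + 2.4·14 = 41.1; e = 43.6 − 41.1 = 2.5
a=15: ŷ = 7.5 + 2.4·15 = 43.5; e = 43 − 43.5 = -0.5
a=21: ŷ = 7.5 + 2.4·21 = 57.9; e = 57.4 − 57.9 = -0.5
a=28: ŷ = 7.5 + 2.4·28 = 74.7; e = 72.2 − 74.7 = -2.5
a=29: ŷ = 7.5 + 2.4·29 = 77.1; e = 79.1 − 77.1 = 2
Largest |e| is 3 at a = 4, residual -3.

a = 4, e = -3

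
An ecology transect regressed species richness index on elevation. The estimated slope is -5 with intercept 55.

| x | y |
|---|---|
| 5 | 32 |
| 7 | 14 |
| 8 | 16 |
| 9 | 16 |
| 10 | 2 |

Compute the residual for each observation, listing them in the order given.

2, -6, 1, 6, -3

x=5: ŷ = 55 − 5·5 = 30; e = 32 − 30 = 2
x=7: ŷ = 55 − 5·7 = 20; e = 14 − 20 = -6
x=8: ŷ = 55 − 5·8 = 15; e = 16 − 15 = 1
x=9: ŷ = 55 − 5·9 = 10; e = 16 − 10 = 6
x=10: ŷ = 55 − 5·10 = 5; e = 2 − 5 = -3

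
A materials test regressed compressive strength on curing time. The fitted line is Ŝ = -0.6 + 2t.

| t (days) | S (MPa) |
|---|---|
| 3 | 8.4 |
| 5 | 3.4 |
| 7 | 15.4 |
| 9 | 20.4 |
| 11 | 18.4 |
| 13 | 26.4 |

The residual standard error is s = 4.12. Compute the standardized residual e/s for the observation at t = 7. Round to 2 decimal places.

Ŝ = -0.6 + 2·7 = 13.4
e = 15.4 − 13.4 = 2
e/s = 2 / 4.12 = 0.49

0.49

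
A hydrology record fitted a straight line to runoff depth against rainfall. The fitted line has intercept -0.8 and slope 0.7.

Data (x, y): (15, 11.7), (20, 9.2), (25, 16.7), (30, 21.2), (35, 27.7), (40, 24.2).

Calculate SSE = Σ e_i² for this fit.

SSE = 46

x=15: ŷ = -0.8 + 0.7·15 = 9.7; e = 11.7 − 9.7 = 2
x=20: ŷ = -0.8 + 0.7·20 = 13.2; e = 9.2 − 13.2 = -4
x=25: ŷ = -0.8 + 0.7·25 = 16.7; e = 16.7 − 16.7 = 0
x=30: ŷ = -0.8 + 0.7·30 = 20.2; e = 21.2 − 20.2 = 1
x=35: ŷ = -0.8 + 0.7·35 = 23.7; e = 27.7 − 23.7 = 4
x=40: ŷ = -0.8 + 0.7·40 = 27.2; e = 24.2 − 27.2 = -3
SSE = 4 + 16 + 0 + 1 + 16 + 9 = 46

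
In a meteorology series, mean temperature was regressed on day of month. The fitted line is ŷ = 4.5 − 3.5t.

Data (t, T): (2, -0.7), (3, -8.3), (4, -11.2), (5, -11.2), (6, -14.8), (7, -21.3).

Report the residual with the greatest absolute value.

e = -2.3

t=2: ŷ = 4.5 − 3.5·2 = -2.5; e = -0.7 − (-2.5) = 1.8
t=3: ŷ = 4.5 − 3.5·3 = -6; e = -8.3 − (-6) = -2.3
t=4: ŷ = 4.5 − 3.5·4 = -9.5; e = -11.2 − (-9.5) = -1.7
t=5: ŷ = 4.5 − 3.5·5 = -13; e = -11.2 − (-13) = 1.8
t=6: ŷ = 4.5 − 3.5·6 = -16.5; e = -14.8 − (-16.5) = 1.7
t=7: ŷ = 4.5 − 3.5·7 = -20; e = -21.3 − (-20) = -1.3
Largest |e| is 2.3 at t = 3, residual -2.3.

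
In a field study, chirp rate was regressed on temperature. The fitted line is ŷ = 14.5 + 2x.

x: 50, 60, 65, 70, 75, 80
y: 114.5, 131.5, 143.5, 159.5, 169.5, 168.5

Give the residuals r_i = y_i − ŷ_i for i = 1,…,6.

0, -3, -1, 5, 5, -6

x=50: ŷ = 14.5 + 2·50 = 114.5; r = 114.5 − 114.5 = 0
x=60: ŷ = 14.5 + 2·60 = 134.5; r = 131.5 − 134.5 = -3
x=65: ŷ = 14.5 + 2·65 = 144.5; r = 143.5 − 144.5 = -1
x=70: ŷ = 14.5 + 2·70 = 154.5; r = 159.5 − 154.5 = 5
x=75: ŷ = 14.5 + 2·75 = 164.5; r = 169.5 − 164.5 = 5
x=80: ŷ = 14.5 + 2·80 = 174.5; r = 168.5 − 174.5 = -6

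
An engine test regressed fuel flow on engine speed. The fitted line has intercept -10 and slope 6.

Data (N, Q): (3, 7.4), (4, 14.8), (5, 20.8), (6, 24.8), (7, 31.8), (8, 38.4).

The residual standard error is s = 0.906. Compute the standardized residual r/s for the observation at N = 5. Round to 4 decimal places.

Q̂ = -10 + 6·5 = 20
r = 20.8 − 20 = 0.8
r/s = 0.8 / 0.906 = 0.8830

0.8830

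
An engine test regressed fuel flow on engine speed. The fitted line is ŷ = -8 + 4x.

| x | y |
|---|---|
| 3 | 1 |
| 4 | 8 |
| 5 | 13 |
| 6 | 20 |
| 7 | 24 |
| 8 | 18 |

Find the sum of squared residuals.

x=3: ŷ = -8 + 4·3 = 4; e = 1 − 4 = -3
x=4: ŷ = -8 + 4·4 = 8; e = 8 − 8 = 0
x=5: ŷ = -8 + 4·5 = 12; e = 13 − 12 = 1
x=6: ŷ = -8 + 4·6 = 16; e = 20 − 16 = 4
x=7: ŷ = -8 + 4·7 = 20; e = 24 − 20 = 4
x=8: ŷ = -8 + 4·8 = 24; e = 18 − 24 = -6
SSE = 9 + 0 + 1 + 16 + 16 + 36 = 78

SSE = 78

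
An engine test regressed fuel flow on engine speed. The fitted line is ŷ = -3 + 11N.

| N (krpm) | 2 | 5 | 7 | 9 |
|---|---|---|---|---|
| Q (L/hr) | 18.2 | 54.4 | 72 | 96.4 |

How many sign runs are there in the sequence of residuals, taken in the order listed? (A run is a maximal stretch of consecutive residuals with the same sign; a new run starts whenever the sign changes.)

N=2: ŷ = -3 + 11·2 = 19; e = 18.2 − 19 = -0.8
N=5: ŷ = -3 + 11·5 = 52; e = 54.4 − 52 = 2.4
N=7: ŷ = -3 + 11·7 = 74; e = 72 − 74 = -2
N=9: ŷ = -3 + 11·9 = 96; e = 96.4 − 96 = 0.4
Signs: − + − +
Runs: −×1, +×1, −×1, +×1 → 4

4 runs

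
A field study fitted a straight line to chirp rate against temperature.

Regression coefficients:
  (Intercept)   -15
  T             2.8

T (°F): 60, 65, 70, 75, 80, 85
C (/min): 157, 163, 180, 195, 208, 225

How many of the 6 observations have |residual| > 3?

2

T=60: ŷ = -15 + 2.8·60 = 153; r = 157 − 153 = 4
T=65: ŷ = -15 + 2.8·65 = 167; r = 163 − 167 = -4
T=70: ŷ = -15 + 2.8·70 = 181; r = 180 − 181 = -1
T=75: ŷ = -15 + 2.8·75 = 195; r = 195 − 195 = 0
T=80: ŷ = -15 + 2.8·80 = 209; r = 208 − 209 = -1
T=85: ŷ = -15 + 2.8·85 = 223; r = 225 − 223 = 2
|r| > 3: T=60 (|r|=4), T=65 (|r|=4) → 2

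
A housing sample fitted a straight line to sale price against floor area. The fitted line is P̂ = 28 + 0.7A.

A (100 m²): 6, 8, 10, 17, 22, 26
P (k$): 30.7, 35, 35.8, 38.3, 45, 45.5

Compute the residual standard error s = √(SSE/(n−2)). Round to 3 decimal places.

s = 1.617

A=6: P̂ = 28 + 0.7·6 = 32.2; r = 30.7 − 32.2 = -1.5
A=8: P̂ = 28 + 0.7·8 = 33.6; r = 35 − 33.6 = 1.4
A=10: P̂ = 28 + 0.7·10 = 35; r = 35.8 − 35 = 0.8
A=17: P̂ = 28 + 0.7·17 = 39.9; r = 38.3 − 39.9 = -1.6
A=22: P̂ = 28 + 0.7·22 = 43.4; r = 45 − 43.4 = 1.6
A=26: P̂ = 28 + 0.7·26 = 46.2; r = 45.5 − 46.2 = -0.7
SSE = 2.25 + 1.96 + 0.64 + 2.56 + 2.56 + 0.49 = 10.46
s = √(10.46/4) = √2.615 ≈ 1.617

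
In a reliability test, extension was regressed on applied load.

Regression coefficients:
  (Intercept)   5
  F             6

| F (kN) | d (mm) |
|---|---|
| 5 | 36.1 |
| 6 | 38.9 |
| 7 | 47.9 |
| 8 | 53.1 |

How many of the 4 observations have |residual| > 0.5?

3

F=5: d̂ = 5 + 6·5 = 35; r = 36.1 − 35 = 1.1
F=6: d̂ = 5 + 6·6 = 41; r = 38.9 − 41 = -2.1
F=7: d̂ = 5 + 6·7 = 47; r = 47.9 − 47 = 0.9
F=8: d̂ = 5 + 6·8 = 53; r = 53.1 − 53 = 0.1
|r| > 0.5: F=5 (|r|=1.1), F=6 (|r|=2.1), F=7 (|r|=0.9) → 3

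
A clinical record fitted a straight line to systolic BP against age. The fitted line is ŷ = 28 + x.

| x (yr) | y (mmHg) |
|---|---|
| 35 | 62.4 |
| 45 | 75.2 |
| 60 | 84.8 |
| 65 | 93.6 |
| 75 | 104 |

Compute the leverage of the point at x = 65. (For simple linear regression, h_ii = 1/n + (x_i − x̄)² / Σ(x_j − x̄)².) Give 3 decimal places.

h = 0.279

x̄ = (35 + 45 + 60 + 65 + 75)/5 = 56
Σ(x − x̄)² = 441 + 121 + 16 + 81 + 361 = 1020
h = 1/5 + (9)²/1020 = 0.2 + 0.0794118 = 0.279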